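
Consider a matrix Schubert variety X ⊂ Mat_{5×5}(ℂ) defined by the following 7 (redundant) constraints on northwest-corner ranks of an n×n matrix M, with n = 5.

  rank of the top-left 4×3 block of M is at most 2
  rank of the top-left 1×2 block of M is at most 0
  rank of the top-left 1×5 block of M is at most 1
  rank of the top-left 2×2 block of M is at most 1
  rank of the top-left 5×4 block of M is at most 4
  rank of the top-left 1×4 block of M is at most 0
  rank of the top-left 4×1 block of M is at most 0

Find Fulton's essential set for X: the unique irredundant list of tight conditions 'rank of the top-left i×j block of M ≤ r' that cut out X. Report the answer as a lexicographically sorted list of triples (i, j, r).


Rank table r_w(5×5) implied by the 7 constraints:

  i=1: 0  0  0  0  1
  i=2: 0  1  1  1  2
  i=3: 0  1  2  2  3
  i=4: 0  1  2  3  4
  i=5: 1  2  3  4  5

reading off 1-entries of Δ²R: w = (5, 2, 3, 4, 1).

Rothe diagram D(w) (7 cells), 2 SE-corners (essential conditions):

[(1, 4, 0), (4, 1, 0)]


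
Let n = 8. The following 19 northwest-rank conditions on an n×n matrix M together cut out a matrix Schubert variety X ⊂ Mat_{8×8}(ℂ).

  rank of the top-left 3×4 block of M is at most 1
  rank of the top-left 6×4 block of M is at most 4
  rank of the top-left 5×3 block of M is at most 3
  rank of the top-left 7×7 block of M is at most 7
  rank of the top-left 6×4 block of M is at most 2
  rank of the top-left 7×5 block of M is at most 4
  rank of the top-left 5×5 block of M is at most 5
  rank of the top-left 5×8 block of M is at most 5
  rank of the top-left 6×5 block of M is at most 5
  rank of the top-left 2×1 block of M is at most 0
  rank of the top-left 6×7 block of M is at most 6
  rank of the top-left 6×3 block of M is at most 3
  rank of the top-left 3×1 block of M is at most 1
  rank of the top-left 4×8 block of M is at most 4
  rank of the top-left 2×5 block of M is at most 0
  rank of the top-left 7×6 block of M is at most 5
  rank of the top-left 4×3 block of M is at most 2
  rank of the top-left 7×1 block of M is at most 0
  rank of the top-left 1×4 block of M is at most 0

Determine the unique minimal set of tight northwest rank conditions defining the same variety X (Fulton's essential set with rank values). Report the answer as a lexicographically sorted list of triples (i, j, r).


The tightest implied rank at each (i,j), from the 19 conditions:

  R[1]: 0 | 0 | 0 | 0 | 0 | 1 | 1 | 1
  R[2]: 0 | 0 | 0 | 0 | 0 | 1 | 2 | 2
  R[3]: 0 | 1 | 1 | 1 | 1 | 2 | 3 | 3
  R[4]: 0 | 1 | 2 | 2 | 2 | 3 | 4 | 4
  R[5]: 0 | 1 | 2 | 2 | 3 | 4 | 5 | 5
  R[6]: 0 | 1 | 2 | 2 | 3 | 4 | 5 | 6
  R[7]: 0 | 1 | 2 | 3 | 4 | 5 | 6 | 7
  R[8]: 1 | 2 | 3 | 4 | 5 | 6 | 7 | 8

the unique w with this rank table is (6, 7, 2, 3, 5, 8, 4, 1).

Fulton essential set (3 of the 17 Rothe cells):

[(2, 5, 0), (6, 4, 2), (7, 1, 0)]


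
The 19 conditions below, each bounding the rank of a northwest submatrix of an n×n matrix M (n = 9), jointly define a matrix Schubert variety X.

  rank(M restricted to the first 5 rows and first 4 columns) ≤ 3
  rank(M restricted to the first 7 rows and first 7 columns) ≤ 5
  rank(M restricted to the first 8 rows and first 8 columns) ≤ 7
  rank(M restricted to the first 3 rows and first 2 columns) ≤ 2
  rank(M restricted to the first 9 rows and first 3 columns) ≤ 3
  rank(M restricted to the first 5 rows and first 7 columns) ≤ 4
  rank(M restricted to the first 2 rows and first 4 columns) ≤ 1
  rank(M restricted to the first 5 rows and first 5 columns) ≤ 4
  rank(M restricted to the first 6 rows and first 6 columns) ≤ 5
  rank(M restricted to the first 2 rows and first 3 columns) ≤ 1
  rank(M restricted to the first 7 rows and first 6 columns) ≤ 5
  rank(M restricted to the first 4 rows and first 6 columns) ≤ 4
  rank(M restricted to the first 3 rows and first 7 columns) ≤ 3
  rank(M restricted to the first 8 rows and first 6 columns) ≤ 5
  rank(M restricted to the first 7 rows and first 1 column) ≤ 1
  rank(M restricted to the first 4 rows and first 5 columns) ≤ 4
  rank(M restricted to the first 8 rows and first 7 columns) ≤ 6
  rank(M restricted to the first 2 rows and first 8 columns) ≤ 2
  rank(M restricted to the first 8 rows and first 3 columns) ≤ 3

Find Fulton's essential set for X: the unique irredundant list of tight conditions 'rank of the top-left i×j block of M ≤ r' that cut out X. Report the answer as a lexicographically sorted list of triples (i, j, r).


Reconstructing r_w from the 19 given conditions:

  row 1: 1, 1, 1, 1, 1, 1, 1, 1, 1
  row 2: 1, 1, 1, 1, 2, 2, 2, 2, 2
  row 3: 1, 2, 2, 2, 3, 3, 3, 3, 3
  row 4: 1, 2, 3, 3, 4, 4, 4, 4, 4
  row 5: 1, 2, 3, 3, 4, 4, 4, 5, 5
  row 6: 1, 2, 3, 4, 5, 5, 5, 6, 6
  row 7: 1, 2, 3, 4, 5, 5, 5, 6, 7
  row 8: 1, 2, 3, 4, 5, 5, 6, 7, 8
  row 9: 1, 2, 3, 4, 5, 6, 7, 8, 9

second differences of R give the permutation w = (1, 5, 2, 3, 8, 4, 9, 7, 6).

Rothe diagram D(w) (9 cells), 5 SE-corners (essential conditions):

[(2, 4, 1), (5, 4, 3), (5, 7, 4), (7, 7, 5), (8, 6, 5)]


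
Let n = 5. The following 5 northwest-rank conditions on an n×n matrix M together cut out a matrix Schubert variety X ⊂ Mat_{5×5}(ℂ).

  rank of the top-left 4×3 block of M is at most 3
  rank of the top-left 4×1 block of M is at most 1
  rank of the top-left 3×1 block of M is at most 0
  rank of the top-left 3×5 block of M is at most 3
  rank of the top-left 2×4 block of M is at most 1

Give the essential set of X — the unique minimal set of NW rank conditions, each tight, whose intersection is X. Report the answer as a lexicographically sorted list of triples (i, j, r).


Propagating the 5 rank bounds to every northwest block:

  R[1]: 0  1  1  1  1
  R[2]: 0  1  1  1  2
  R[3]: 0  1  2  2  3
  R[4]: 1  2  3  3  4
  R[5]: 1  2  3  4  5

the unique w with this rank table is (2, 5, 3, 1, 4).

ℓ(w)=5; the 2 essential cells (i,j,r):

[(2, 4, 1), (3, 1, 0)]


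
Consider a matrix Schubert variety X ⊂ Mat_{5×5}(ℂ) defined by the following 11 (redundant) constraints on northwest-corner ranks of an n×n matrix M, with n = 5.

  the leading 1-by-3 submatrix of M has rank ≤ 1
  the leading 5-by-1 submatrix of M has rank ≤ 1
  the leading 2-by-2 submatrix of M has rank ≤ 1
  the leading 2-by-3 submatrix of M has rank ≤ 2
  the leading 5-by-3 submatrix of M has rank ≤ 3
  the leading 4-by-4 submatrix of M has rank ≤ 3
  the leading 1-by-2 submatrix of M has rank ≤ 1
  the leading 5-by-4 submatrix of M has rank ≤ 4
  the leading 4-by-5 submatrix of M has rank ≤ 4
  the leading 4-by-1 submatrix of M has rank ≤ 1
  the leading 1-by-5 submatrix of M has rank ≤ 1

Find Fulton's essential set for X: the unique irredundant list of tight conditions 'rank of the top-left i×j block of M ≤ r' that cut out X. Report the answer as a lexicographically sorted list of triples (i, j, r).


Recovering R(i,j) via the rank-extension bound from the 11 conditions:

  i=1: 1 | 1 | 1 | 1 | 1
  i=2: 1 | 1 | 2 | 2 | 2
  i=3: 1 | 2 | 3 | 3 | 3
  i=4: 1 | 2 | 3 | 3 | 4
  i=5: 1 | 2 | 3 | 4 | 5

hence w(1..5) = (1, 3, 2, 5, 4).

D(w) has 2 cells with 2 SE-corners; essential set:

[(2, 2, 1), (4, 4, 3)]


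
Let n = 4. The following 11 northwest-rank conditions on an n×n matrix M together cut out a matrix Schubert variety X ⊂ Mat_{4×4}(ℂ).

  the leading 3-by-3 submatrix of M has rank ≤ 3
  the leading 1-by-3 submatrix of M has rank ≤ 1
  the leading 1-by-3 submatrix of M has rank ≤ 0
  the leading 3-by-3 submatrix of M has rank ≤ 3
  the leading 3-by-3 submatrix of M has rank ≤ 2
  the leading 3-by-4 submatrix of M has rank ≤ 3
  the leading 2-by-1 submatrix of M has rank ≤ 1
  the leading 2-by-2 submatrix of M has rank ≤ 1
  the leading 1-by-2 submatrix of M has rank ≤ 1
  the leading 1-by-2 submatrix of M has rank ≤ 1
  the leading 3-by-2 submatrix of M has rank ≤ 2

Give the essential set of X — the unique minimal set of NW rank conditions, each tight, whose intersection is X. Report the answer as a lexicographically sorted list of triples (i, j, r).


The tightest implied rank at each (i,j), from the 11 conditions:

  R[1]: 0  0  0  1
  R[2]: 1  1  1  2
  R[3]: 1  2  2  3
  R[4]: 1  2  3  4

reading off 1-entries of Δ²R: w = (4, 1, 2, 3).

ℓ(w)=3; the 1 essential cell (i,j,r):

[(1, 3, 0)]


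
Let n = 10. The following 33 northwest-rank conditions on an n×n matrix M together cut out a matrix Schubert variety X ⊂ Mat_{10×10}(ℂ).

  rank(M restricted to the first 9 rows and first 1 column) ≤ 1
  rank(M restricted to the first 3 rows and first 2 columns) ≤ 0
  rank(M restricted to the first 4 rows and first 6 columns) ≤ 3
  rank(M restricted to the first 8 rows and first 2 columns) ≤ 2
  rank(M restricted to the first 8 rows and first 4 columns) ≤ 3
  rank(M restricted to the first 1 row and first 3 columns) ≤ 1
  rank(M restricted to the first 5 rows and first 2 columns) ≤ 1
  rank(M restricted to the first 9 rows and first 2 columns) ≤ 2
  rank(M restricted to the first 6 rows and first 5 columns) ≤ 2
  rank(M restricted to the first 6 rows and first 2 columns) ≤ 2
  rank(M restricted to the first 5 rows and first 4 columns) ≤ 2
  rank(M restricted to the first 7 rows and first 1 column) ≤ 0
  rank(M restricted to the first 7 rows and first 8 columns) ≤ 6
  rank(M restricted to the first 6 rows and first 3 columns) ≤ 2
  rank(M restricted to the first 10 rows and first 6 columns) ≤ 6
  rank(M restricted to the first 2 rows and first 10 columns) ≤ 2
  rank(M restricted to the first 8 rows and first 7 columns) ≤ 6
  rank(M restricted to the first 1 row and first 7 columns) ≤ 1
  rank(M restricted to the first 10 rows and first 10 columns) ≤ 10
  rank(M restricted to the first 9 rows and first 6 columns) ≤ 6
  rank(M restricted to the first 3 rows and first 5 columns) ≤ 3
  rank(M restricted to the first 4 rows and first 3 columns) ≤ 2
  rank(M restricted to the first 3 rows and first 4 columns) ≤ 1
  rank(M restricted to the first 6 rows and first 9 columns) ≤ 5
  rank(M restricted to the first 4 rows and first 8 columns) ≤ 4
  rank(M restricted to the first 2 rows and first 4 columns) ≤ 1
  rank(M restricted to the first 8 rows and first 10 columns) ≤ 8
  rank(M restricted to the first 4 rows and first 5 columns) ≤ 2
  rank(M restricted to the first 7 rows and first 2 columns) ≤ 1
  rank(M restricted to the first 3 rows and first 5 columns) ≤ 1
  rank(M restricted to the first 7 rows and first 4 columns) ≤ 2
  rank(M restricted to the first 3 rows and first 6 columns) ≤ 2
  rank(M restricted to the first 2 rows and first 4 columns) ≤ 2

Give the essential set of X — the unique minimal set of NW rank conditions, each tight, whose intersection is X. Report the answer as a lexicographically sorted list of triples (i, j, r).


Computing R[i][j] = min implied NW-rank bound (n=10, 33 conditions):

  row 1: 0, 0, 1, 1, 1, 1, 1, 1, 1, 1
  row 2: 0, 0, 1, 1, 1, 2, 2, 2, 2, 2
  row 3: 0, 0, 1, 1, 1, 2, 3, 3, 3, 3
  row 4: 0, 1, 2, 2, 2, 3, 4, 4, 4, 4
  row 5: 0, 1, 2, 2, 2, 3, 4, 5, 5, 5
  row 6: 0, 1, 2, 2, 2, 3, 4, 5, 5, 6
  row 7: 0, 1, 2, 2, 3, 4, 5, 6, 6, 7
  row 8: 1, 2, 3, 3, 4, 5, 6, 7, 7, 8
  row 9: 1, 2, 3, 4, 5, 6, 7, 8, 8, 9
  row 10: 1, 2, 3, 4, 5, 6, 7, 8, 9, 10

second differences of R give the permutation w = (3, 6, 7, 2, 8, 10, 5, 1, 4, 9).

6 SE-corners of the 20-cell Rothe diagram give Ess(w):

[(3, 2, 0), (3, 5, 1), (6, 5, 2), (6, 9, 5), (7, 1, 0), (7, 4, 2)]


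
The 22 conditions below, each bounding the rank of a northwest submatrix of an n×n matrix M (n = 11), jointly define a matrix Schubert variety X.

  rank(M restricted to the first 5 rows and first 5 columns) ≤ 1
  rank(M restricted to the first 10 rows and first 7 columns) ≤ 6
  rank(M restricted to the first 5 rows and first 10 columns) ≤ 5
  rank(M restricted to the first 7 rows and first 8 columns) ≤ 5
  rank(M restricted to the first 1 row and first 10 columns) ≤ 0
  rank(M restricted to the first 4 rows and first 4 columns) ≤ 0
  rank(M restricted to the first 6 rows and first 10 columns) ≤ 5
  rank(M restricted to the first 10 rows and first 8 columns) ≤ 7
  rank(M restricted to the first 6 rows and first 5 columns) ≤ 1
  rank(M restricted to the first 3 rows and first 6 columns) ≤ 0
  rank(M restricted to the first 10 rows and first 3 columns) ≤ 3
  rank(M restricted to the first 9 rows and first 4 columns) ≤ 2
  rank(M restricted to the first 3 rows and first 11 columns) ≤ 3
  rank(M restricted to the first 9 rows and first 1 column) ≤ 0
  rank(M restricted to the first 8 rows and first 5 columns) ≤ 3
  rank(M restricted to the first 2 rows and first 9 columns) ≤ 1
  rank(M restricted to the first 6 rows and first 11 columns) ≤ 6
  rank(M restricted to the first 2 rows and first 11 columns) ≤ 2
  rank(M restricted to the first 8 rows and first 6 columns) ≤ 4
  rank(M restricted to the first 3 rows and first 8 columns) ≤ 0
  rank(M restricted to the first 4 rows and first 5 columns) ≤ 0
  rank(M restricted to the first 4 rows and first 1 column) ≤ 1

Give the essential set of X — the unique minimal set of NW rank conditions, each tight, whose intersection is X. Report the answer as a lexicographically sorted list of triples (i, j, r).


Recovering R(i,j) via the rank-extension bound from the 22 conditions:

  i=1: 0  0  0  0  0  0  0  0  0  0  1
  i=2: 0  0  0  0  0  0  0  0  1  1  2
  i=3: 0  0  0  0  0  0  0  0  1  2  3
  i=4: 0  0  0  0  0  1  1  1  2  3  4
  i=5: 0  1  1  1  1  2  2  2  3  4  5
  i=6: 0  1  1  1  1  2  3  3  4  5  6
  i=7: 0  1  2  2  2  3  4  4  5  6  7
  i=8: 0  1  2  2  3  4  5  5  6  7  8
  i=9: 0  1  2  2  3  4  5  6  7  8  9
  i=10: 1  2  3  3  4  5  6  7  8  9  10
  i=11: 1  2  3  4  5  6  7  8  9  10  11

reading off 1-entries of Δ²R: w = (11, 9, 10, 6, 2, 7, 3, 5, 8, 1, 4).

Rothe diagram D(w) (41 cells), 6 SE-corners (essential conditions):

[(1, 10, 0), (3, 8, 0), (4, 5, 0), (6, 5, 1), (9, 1, 0), (9, 4, 2)]


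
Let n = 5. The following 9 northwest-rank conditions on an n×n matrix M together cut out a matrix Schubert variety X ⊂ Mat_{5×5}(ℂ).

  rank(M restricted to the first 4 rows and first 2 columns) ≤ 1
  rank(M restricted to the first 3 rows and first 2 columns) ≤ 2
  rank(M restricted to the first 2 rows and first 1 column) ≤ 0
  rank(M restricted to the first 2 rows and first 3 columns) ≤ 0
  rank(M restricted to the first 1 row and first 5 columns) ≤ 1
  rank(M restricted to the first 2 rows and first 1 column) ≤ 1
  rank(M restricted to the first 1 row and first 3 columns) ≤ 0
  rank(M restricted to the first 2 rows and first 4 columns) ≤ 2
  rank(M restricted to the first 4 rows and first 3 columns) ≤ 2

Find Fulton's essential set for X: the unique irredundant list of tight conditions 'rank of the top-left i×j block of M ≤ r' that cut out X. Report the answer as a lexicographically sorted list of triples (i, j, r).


Computing R[i][j] = min implied NW-rank bound (n=5, 9 conditions):

  row 1: 0  0  0  1  1
  row 2: 0  0  0  1  2
  row 3: 1  1  1  2  3
  row 4: 1  1  2  3  4
  row 5: 1  2  3  4  5

reading off 1-entries of Δ²R: w = (4, 5, 1, 3, 2).

Fulton essential set (2 of the 7 Rothe cells):

[(2, 3, 0), (4, 2, 1)]


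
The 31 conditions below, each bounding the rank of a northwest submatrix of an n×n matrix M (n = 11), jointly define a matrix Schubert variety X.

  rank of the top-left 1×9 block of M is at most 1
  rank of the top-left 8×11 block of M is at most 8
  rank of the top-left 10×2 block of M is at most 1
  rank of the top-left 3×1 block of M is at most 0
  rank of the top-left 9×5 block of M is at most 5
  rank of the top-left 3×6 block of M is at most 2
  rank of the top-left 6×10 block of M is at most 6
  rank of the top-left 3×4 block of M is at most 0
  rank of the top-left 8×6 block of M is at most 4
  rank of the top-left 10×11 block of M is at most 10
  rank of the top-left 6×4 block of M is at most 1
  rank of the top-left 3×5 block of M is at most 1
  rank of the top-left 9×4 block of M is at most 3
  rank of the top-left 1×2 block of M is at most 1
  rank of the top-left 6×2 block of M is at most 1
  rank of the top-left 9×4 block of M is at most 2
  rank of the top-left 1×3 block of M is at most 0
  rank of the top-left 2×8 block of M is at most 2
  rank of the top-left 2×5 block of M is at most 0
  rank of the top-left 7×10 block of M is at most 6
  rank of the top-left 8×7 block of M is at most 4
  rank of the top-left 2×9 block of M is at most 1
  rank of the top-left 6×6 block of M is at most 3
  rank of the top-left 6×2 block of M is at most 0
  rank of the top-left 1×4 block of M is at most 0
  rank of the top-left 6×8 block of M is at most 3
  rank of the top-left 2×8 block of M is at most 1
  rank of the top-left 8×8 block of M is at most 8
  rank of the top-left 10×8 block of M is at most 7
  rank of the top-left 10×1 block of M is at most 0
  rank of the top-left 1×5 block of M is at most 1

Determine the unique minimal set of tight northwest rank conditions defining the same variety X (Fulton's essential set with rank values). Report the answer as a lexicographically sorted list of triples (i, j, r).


Reconstructing r_w from the 31 given conditions:

  0, 0, 0, 0, 0, 1, 1, 1, 1, 1, 1
  0, 0, 0, 0, 0, 1, 1, 1, 1, 2, 2
  0, 0, 0, 0, 1, 2, 2, 2, 2, 3, 3
  0, 0, 1, 1, 2, 3, 3, 3, 3, 4, 4
  0, 0, 1, 1, 2, 3, 3, 3, 4, 5, 5
  0, 0, 1, 1, 2, 3, 3, 3, 4, 5, 6
  0, 1, 2, 2, 3, 4, 4, 4, 5, 6, 7
  0, 1, 2, 2, 3, 4, 4, 5, 6, 7, 8
  0, 1, 2, 2, 3, 4, 5, 6, 7, 8, 9
  0, 1, 2, 3, 4, 5, 6, 7, 8, 9, 10
  1, 2, 3, 4, 5, 6, 7, 8, 9, 10, 11

reading off 1-entries of Δ²R: w = (6, 10, 5, 3, 9, 11, 2, 8, 7, 4, 1).

|D(w)|=36, |Ess(w)|=9:

[(2, 5, 0), (2, 9, 1), (3, 4, 0), (6, 2, 0), (6, 4, 1), (6, 8, 3), (8, 7, 4), (9, 4, 2), (10, 1, 0)]


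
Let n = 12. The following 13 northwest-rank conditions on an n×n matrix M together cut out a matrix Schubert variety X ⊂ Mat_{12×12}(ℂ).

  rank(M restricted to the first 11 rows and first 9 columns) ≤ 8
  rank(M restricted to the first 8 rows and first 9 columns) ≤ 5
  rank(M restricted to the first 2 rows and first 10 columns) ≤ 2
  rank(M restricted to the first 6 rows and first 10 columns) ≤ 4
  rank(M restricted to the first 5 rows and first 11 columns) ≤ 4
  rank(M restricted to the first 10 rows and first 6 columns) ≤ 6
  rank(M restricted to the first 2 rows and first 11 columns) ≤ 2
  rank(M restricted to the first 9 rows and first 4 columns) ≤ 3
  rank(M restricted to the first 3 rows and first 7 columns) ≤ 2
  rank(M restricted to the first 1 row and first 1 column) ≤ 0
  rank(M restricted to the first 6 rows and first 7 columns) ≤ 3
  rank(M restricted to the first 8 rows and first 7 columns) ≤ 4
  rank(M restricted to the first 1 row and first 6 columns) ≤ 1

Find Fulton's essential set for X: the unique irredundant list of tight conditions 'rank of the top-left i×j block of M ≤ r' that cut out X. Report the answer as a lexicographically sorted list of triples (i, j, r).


Reconstructing r_w from the 13 given conditions:

  i=1: 0  1  1  1  1  1  1  1  1  1  1  1
  i=2: 1  2  2  2  2  2  2  2  2  2  2  2
  i=3: 1  2  2  2  2  2  2  3  3  3  3  3
  i=4: 1  2  3  3  3  3  3  4  4  4  4  4
  i=5: 1  2  3  3  3  3  3  4  4  4  4  5
  i=6: 1  2  3  3  3  3  3  4  4  4  5  6
  i=7: 1  2  3  3  4  4  4  5  5  5  6  7
  i=8: 1  2  3  3  4  4  4  5  5  6  7  8
  i=9: 1  2  3  3  4  5  5  6  6  7  8  9
  i=10: 1  2  3  4  5  6  6  7  7  8  9  10
  i=11: 1  2  3  4  5  6  7  8  8  9  10  11
  i=12: 1  2  3  4  5  6  7  8  9  10  11  12

so w = (2, 1, 8, 3, 12, 11, 5, 10, 6, 4, 7, 9).

Fulton essential set (8 of the 25 Rothe cells):

[(1, 1, 0), (3, 7, 2), (5, 11, 4), (6, 7, 3), (6, 10, 4), (8, 7, 4), (8, 9, 5), (9, 4, 3)]


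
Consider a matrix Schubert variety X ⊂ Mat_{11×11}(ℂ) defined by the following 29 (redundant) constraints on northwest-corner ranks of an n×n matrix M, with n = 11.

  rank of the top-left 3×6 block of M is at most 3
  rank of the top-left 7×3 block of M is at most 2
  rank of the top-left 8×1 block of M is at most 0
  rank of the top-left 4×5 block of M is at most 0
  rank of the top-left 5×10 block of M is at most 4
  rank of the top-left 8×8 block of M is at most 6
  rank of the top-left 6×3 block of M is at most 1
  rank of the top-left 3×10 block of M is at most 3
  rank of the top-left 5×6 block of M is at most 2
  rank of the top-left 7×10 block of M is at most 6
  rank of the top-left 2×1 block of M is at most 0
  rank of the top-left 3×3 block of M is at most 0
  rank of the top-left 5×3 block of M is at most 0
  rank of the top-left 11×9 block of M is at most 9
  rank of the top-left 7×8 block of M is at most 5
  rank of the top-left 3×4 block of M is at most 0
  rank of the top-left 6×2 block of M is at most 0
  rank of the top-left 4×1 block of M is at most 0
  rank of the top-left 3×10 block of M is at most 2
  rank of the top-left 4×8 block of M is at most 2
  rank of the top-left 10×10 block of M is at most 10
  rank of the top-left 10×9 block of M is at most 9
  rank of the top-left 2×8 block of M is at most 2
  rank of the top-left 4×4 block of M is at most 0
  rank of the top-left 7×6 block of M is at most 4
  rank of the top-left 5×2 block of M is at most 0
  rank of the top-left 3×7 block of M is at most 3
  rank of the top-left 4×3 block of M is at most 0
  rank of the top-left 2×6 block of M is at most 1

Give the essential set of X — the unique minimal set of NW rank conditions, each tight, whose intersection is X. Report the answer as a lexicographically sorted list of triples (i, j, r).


Propagating the 29 rank bounds to every northwest block:

  row 1: 0 0 0 0 0 1 1 1 1 1 1
  row 2: 0 0 0 0 0 1 2 2 2 2 2
  row 3: 0 0 0 0 0 1 2 2 2 2 3
  row 4: 0 0 0 0 0 1 2 2 3 3 4
  row 5: 0 0 0 1 1 2 3 3 4 4 5
  row 6: 0 0 1 2 2 3 4 4 5 5 6
  row 7: 0 1 2 3 3 4 5 5 6 6 7
  row 8: 0 1 2 3 4 5 6 6 7 7 8
  row 9: 1 2 3 4 5 6 7 7 8 8 9
  row 10: 1 2 3 4 5 6 7 8 9 9 10
  row 11: 1 2 3 4 5 6 7 8 9 10 11

so w = (6, 7, 11, 9, 4, 3, 2, 5, 1, 8, 10).

6 SE-corners of the 31-cell Rothe diagram give Ess(w):

[(3, 10, 2), (4, 5, 0), (4, 8, 2), (5, 3, 0), (6, 2, 0), (8, 1, 0)]


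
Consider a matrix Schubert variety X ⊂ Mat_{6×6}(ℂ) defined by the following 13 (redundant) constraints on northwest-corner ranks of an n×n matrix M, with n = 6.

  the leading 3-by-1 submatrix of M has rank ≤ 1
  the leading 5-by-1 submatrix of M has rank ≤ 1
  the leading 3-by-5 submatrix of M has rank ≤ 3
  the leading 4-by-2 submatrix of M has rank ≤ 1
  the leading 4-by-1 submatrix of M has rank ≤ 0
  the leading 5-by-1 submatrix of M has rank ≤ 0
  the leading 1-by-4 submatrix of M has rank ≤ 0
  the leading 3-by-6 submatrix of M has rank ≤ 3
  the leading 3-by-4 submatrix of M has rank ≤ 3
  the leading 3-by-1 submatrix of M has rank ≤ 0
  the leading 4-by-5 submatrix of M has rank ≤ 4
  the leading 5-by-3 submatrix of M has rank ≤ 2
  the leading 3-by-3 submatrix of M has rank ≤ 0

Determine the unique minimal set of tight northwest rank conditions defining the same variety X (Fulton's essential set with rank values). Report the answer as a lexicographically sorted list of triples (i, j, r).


Recovering R(i,j) via the rank-extension bound from the 13 conditions:

  row 1: 0, 0, 0, 0, 1, 1
  row 2: 0, 0, 0, 1, 2, 2
  row 3: 0, 0, 0, 1, 2, 3
  row 4: 0, 1, 1, 2, 3, 4
  row 5: 0, 1, 2, 3, 4, 5
  row 6: 1, 2, 3, 4, 5, 6

giving w = (5, 4, 6, 2, 3, 1) via Δ²R.

D(w) has 12 cells with 3 SE-corners; essential set:

[(1, 4, 0), (3, 3, 0), (5, 1, 0)]


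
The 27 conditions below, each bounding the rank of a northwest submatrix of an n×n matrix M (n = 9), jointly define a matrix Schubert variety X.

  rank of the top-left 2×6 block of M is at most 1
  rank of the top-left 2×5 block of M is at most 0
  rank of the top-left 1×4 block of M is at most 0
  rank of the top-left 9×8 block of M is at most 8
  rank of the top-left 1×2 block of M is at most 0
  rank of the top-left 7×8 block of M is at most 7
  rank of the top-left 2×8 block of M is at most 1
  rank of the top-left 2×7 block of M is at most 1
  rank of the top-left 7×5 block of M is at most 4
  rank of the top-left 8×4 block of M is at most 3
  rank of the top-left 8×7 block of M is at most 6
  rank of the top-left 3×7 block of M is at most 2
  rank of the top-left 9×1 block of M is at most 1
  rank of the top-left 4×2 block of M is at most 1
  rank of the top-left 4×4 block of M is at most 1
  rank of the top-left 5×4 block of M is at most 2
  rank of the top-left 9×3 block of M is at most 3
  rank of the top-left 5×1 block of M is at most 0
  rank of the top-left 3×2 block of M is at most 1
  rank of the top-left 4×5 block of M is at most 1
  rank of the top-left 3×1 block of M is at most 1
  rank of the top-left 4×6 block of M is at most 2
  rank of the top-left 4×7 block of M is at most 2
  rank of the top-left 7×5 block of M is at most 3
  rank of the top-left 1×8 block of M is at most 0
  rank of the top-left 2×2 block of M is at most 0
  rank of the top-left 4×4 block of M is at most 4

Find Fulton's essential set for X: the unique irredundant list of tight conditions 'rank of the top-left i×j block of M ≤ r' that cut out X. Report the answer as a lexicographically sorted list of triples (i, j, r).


The tightest implied rank at each (i,j), from the 27 conditions:

  i=1: 0  0  0  0  0  0  0  0  1
  i=2: 0  0  0  0  0  1  1  1  2
  i=3: 0  1  1  1  1  2  2  2  3
  i=4: 0  1  1  1  1  2  2  3  4
  i=5: 0  1  2  2  2  3  3  4  5
  i=6: 1  2  3  3  3  4  4  5  6
  i=7: 1  2  3  3  3  4  5  6  7
  i=8: 1  2  3  3  4  5  6  7  8
  i=9: 1  2  3  4  5  6  7  8  9

reading off 1-entries of Δ²R: w = (9, 6, 2, 8, 3, 1, 7, 5, 4).

Fulton essential set (7 of the 23 Rothe cells):

[(1, 8, 0), (2, 5, 0), (4, 5, 1), (4, 7, 2), (5, 1, 0), (7, 5, 3), (8, 4, 3)]


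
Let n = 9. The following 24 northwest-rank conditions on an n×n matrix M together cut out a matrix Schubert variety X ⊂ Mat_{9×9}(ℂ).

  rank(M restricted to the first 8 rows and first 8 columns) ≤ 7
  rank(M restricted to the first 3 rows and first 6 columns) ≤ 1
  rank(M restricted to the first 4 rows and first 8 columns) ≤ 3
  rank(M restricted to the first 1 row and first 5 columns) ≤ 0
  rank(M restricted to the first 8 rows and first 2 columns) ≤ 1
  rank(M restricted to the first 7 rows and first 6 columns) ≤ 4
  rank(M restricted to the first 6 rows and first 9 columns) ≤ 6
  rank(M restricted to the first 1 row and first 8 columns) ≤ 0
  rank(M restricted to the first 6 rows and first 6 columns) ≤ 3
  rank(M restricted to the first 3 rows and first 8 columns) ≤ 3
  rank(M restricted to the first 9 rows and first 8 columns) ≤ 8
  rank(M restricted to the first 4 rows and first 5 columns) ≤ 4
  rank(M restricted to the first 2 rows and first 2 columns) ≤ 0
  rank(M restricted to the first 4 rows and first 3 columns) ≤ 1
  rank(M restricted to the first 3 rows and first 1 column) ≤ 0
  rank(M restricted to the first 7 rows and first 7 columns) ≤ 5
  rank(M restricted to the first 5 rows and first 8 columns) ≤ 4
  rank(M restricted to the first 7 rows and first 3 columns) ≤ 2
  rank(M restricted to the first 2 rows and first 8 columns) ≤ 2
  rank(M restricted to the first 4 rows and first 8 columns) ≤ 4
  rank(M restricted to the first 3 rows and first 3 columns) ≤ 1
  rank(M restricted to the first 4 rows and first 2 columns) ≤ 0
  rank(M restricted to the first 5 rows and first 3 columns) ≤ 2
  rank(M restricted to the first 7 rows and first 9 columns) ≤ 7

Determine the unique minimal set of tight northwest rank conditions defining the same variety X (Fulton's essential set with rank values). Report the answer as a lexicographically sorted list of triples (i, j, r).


Rank table r_w(9×9) implied by the 24 constraints:

  R[1]: 0 0 0 0 0 0 0 0 1
  R[2]: 0 0 1 1 1 1 1 1 2
  R[3]: 0 0 1 1 1 1 2 2 3
  R[4]: 0 0 1 2 2 2 3 3 4
  R[5]: 1 1 2 3 3 3 4 4 5
  R[6]: 1 1 2 3 3 3 4 5 6
  R[7]: 1 1 2 3 4 4 5 6 7
  R[8]: 1 1 2 3 4 5 6 7 8
  R[9]: 1 2 3 4 5 6 7 8 9

the unique w with this rank table is (9, 3, 7, 4, 1, 8, 5, 6, 2).

Rothe diagram D(w) (22 cells), 5 SE-corners (essential conditions):

[(1, 8, 0), (3, 6, 1), (4, 2, 0), (6, 6, 3), (8, 2, 1)]


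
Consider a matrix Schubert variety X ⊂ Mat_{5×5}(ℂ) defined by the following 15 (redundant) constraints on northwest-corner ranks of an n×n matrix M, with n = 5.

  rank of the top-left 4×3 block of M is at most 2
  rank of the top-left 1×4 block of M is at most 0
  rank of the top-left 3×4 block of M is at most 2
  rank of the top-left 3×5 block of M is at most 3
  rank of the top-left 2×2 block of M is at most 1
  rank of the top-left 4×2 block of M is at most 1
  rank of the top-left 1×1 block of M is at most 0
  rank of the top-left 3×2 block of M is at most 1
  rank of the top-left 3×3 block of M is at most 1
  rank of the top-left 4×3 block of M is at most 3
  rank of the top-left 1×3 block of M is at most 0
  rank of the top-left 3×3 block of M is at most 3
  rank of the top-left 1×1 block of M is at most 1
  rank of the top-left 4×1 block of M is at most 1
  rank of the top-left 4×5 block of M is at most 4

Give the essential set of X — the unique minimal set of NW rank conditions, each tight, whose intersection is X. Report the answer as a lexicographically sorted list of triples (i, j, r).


Reconstructing r_w from the 15 given conditions:

  0, 0, 0, 0, 1
  1, 1, 1, 1, 2
  1, 1, 1, 2, 3
  1, 1, 2, 3, 4
  1, 2, 3, 4, 5

giving w = (5, 1, 4, 3, 2) via Δ²R.

Fulton essential set (3 of the 7 Rothe cells):

[(1, 4, 0), (3, 3, 1), (4, 2, 1)]


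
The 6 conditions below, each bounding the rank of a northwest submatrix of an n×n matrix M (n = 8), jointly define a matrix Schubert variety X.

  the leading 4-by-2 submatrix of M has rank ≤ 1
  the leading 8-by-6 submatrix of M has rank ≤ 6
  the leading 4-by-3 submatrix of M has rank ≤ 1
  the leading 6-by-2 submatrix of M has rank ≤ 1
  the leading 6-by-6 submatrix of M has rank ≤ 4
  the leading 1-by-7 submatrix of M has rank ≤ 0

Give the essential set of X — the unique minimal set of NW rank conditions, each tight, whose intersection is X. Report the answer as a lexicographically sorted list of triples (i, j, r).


Reconstructing r_w from the 6 given conditions:

  row 1: 0 0 0 0 0 0 0 1
  row 2: 1 1 1 1 1 1 1 2
  row 3: 1 1 1 2 2 2 2 3
  row 4: 1 1 1 2 3 3 3 4
  row 5: 1 1 2 3 4 4 4 5
  row 6: 1 1 2 3 4 4 5 6
  row 7: 1 2 3 4 5 5 6 7
  row 8: 1 2 3 4 5 6 7 8

hence w(1..8) = (8, 1, 4, 5, 3, 7, 2, 6).

Fulton essential set (4 of the 14 Rothe cells):

[(1, 7, 0), (4, 3, 1), (6, 2, 1), (6, 6, 4)]


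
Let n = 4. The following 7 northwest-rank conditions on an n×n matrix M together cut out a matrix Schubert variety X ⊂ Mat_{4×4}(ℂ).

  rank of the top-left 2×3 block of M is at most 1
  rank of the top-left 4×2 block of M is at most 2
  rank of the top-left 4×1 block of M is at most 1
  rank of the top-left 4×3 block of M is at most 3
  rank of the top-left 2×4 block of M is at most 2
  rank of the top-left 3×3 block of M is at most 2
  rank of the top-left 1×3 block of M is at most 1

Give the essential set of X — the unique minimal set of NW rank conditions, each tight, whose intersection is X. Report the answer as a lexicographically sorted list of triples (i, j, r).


The tightest implied rank at each (i,j), from the 7 conditions:

  i=1: 1  1  1  1
  i=2: 1  1  1  2
  i=3: 1  2  2  3
  i=4: 1  2  3  4

the unique w with this rank table is (1, 4, 2, 3).

Rothe diagram D(w) (2 cells), 1 SE-corner (essential condition):

[(2, 3, 1)]


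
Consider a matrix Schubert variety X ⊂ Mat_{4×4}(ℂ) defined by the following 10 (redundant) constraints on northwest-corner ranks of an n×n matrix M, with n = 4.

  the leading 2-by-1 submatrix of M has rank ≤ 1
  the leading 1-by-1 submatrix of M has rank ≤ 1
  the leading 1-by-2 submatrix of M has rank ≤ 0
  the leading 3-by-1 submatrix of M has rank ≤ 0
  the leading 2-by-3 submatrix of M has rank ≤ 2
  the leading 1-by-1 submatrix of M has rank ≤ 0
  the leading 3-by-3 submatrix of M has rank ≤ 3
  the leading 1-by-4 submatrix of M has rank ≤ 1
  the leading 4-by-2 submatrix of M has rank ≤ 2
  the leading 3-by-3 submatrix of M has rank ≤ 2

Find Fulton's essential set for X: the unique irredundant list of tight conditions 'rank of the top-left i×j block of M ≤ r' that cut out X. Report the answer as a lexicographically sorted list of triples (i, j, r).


Reconstructing r_w from the 10 given conditions:

  i=1: 0 0 1 1
  i=2: 0 1 2 2
  i=3: 0 1 2 3
  i=4: 1 2 3 4

reading off 1-entries of Δ²R: w = (3, 2, 4, 1).

D(w) has 4 cells with 2 SE-corners; essential set:

[(1, 2, 0), (3, 1, 0)]


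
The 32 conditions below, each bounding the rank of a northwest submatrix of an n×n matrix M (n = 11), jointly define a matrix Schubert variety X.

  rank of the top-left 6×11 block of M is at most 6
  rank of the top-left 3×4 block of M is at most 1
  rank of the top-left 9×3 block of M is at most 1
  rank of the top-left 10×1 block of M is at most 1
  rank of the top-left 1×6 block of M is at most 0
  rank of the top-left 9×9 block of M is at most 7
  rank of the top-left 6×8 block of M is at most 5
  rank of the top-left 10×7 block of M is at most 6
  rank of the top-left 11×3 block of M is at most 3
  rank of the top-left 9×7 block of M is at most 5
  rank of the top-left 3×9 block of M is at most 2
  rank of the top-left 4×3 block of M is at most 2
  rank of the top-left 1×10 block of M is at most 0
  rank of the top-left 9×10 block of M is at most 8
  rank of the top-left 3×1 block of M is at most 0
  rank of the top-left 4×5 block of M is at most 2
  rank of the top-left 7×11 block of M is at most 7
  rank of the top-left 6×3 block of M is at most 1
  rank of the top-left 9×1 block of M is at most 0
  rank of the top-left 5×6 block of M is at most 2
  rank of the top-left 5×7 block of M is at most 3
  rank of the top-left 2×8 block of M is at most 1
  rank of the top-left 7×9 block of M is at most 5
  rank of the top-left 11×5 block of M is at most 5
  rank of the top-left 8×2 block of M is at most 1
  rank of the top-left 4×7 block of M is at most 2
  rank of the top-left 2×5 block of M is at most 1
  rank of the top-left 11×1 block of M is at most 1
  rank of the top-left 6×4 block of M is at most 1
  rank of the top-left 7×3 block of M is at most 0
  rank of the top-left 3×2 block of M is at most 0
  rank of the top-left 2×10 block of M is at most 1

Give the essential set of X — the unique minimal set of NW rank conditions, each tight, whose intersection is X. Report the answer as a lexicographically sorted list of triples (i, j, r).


Computing R[i][j] = min implied NW-rank bound (n=11, 32 conditions):

  row 1: 0, 0, 0, 0, 0, 0, 0, 0, 0, 0, 1
  row 2: 0, 0, 0, 1, 1, 1, 1, 1, 1, 1, 2
  row 3: 0, 0, 0, 1, 2, 2, 2, 2, 2, 2, 3
  row 4: 0, 0, 0, 1, 2, 2, 2, 3, 3, 3, 4
  row 5: 0, 0, 0, 1, 2, 2, 3, 4, 4, 4, 5
  row 6: 0, 0, 0, 1, 2, 3, 4, 5, 5, 5, 6
  row 7: 0, 0, 0, 1, 2, 3, 4, 5, 5, 6, 7
  row 8: 0, 1, 1, 2, 3, 4, 5, 6, 6, 7, 8
  row 9: 0, 1, 1, 2, 3, 4, 5, 6, 7, 8, 9
  row 10: 1, 2, 2, 3, 4, 5, 6, 7, 8, 9, 10
  row 11: 1, 2, 3, 4, 5, 6, 7, 8, 9, 10, 11

second differences of R give the permutation w = (11, 4, 5, 8, 7, 6, 10, 2, 9, 1, 3).

7 SE-corners of the 35-cell Rothe diagram give Ess(w):

[(1, 10, 0), (4, 7, 2), (5, 6, 2), (7, 3, 0), (7, 9, 5), (9, 1, 0), (9, 3, 1)]


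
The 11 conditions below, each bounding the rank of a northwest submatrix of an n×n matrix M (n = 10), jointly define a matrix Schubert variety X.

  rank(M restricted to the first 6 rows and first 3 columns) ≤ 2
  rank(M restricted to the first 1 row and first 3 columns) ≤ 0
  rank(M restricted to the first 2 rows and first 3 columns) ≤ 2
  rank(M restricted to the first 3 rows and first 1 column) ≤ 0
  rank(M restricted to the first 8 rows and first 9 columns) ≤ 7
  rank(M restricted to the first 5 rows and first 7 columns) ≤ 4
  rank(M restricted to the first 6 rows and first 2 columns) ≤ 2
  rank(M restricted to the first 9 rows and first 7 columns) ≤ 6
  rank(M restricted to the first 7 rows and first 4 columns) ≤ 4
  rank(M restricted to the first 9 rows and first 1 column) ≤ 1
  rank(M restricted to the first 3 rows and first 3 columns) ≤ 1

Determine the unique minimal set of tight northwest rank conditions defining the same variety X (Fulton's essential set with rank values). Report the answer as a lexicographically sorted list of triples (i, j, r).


Rank table r_w(10×10) implied by the 11 constraints:

  i=1: 0 0 0 1 1 1 1 1 1 1
  i=2: 0 1 1 2 2 2 2 2 2 2
  i=3: 0 1 1 2 3 3 3 3 3 3
  i=4: 1 2 2 3 4 4 4 4 4 4
  i=5: 1 2 2 3 4 4 4 5 5 5
  i=6: 1 2 2 3 4 5 5 6 6 6
  i=7: 1 2 3 4 5 6 6 7 7 7
  i=8: 1 2 3 4 5 6 6 7 7 8
  i=9: 1 2 3 4 5 6 6 7 8 9
  i=10: 1 2 3 4 5 6 7 8 9 10

so w = (4, 2, 5, 1, 8, 6, 3, 10, 9, 7).

Fulton essential set (7 of the 13 Rothe cells):

[(1, 3, 0), (3, 1, 0), (3, 3, 1), (5, 7, 4), (6, 3, 2), (8, 9, 7), (9, 7, 6)]


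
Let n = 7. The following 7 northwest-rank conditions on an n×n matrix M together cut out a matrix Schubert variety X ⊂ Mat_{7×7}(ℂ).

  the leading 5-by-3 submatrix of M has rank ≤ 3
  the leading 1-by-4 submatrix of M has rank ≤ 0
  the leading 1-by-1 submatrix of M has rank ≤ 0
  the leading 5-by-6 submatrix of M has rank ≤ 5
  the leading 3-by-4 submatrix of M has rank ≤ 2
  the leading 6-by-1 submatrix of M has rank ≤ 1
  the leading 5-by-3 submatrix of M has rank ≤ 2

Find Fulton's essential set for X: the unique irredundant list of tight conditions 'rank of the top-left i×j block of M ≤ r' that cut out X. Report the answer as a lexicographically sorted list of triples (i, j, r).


Recovering R(i,j) via the rank-extension bound from the 7 conditions:

  0, 0, 0, 0, 1, 1, 1
  1, 1, 1, 1, 2, 2, 2
  1, 2, 2, 2, 3, 3, 3
  1, 2, 2, 3, 4, 4, 4
  1, 2, 2, 3, 4, 5, 5
  1, 2, 3, 4, 5, 6, 6
  1, 2, 3, 4, 5, 6, 7

the unique w with this rank table is (5, 1, 2, 4, 6, 3, 7).

Rothe diagram D(w) (6 cells), 2 SE-corners (essential conditions):

[(1, 4, 0), (5, 3, 2)]


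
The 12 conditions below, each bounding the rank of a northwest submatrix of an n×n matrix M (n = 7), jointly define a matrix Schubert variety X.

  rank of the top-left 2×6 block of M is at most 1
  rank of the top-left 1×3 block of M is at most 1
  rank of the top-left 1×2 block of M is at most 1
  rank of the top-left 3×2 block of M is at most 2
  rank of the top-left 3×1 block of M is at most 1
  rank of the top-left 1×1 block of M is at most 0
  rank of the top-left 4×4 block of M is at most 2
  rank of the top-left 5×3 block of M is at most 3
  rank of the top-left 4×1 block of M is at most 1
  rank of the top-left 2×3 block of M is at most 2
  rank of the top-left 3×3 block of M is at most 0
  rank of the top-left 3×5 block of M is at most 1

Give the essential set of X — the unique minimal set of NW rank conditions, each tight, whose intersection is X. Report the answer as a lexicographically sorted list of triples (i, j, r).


Computing R[i][j] = min implied NW-rank bound (n=7, 12 conditions):

  R[1]: 0  0  0  1  1  1  1
  R[2]: 0  0  0  1  1  1  2
  R[3]: 0  0  0  1  1  2  3
  R[4]: 1  1  1  2  2  3  4
  R[5]: 1  2  2  3  3  4  5
  R[6]: 1  2  3  4  4  5  6
  R[7]: 1  2  3  4  5  6  7

second differences of R give the permutation w = (4, 7, 6, 1, 2, 3, 5).

|D(w)|=12, |Ess(w)|=3:

[(2, 6, 1), (3, 3, 0), (3, 5, 1)]


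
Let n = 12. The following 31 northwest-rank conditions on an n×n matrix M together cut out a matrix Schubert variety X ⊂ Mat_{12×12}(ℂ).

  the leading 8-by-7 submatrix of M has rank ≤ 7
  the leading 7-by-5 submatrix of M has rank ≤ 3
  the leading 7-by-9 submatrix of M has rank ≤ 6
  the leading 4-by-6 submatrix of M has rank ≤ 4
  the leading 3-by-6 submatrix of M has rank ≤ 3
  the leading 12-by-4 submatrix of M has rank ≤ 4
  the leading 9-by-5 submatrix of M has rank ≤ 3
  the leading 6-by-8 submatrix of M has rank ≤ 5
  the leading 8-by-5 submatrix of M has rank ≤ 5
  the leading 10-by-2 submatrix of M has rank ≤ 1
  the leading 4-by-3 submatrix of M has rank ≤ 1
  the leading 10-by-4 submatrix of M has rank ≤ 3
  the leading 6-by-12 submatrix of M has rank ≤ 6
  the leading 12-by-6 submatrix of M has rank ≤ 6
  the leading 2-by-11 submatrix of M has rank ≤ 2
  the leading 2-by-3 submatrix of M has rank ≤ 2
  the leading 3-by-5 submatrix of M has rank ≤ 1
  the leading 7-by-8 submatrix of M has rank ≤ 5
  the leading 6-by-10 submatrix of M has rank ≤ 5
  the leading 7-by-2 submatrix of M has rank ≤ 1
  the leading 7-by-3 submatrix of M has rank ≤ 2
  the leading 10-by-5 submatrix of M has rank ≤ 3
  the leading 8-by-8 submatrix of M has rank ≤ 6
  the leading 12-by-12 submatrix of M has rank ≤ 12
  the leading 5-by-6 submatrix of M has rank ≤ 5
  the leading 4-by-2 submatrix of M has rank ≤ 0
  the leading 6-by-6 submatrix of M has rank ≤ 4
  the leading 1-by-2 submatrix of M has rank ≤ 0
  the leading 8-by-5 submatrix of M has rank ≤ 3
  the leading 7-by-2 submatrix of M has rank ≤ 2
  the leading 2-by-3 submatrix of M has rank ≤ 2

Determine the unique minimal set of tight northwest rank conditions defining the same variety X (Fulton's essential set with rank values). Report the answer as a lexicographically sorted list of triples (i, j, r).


Computing R[i][j] = min implied NW-rank bound (n=12, 31 conditions):

  i=1: 0 | 0 | 1 | 1 | 1 | 1 | 1 | 1 | 1 | 1 | 1 | 1
  i=2: 0 | 0 | 1 | 1 | 1 | 2 | 2 | 2 | 2 | 2 | 2 | 2
  i=3: 0 | 0 | 1 | 1 | 1 | 2 | 3 | 3 | 3 | 3 | 3 | 3
  i=4: 0 | 0 | 1 | 2 | 2 | 3 | 4 | 4 | 4 | 4 | 4 | 4
  i=5: 1 | 1 | 2 | 3 | 3 | 4 | 5 | 5 | 5 | 5 | 5 | 5
  i=6: 1 | 1 | 2 | 3 | 3 | 4 | 5 | 5 | 5 | 5 | 6 | 6
  i=7: 1 | 1 | 2 | 3 | 3 | 4 | 5 | 5 | 6 | 6 | 7 | 7
  i=8: 1 | 1 | 2 | 3 | 3 | 4 | 5 | 6 | 7 | 7 | 8 | 8
  i=9: 1 | 1 | 2 | 3 | 3 | 4 | 5 | 6 | 7 | 8 | 9 | 9
  i=10: 1 | 1 | 2 | 3 | 3 | 4 | 5 | 6 | 7 | 8 | 9 | 10
  i=11: 1 | 2 | 3 | 4 | 4 | 5 | 6 | 7 | 8 | 9 | 10 | 11
  i=12: 1 | 2 | 3 | 4 | 5 | 6 | 7 | 8 | 9 | 10 | 11 | 12

second differences of R give the permutation w = (3, 6, 7, 4, 1, 11, 9, 8, 10, 12, 2, 5).

D(w) has 26 cells with 6 SE-corners; essential set:

[(3, 5, 1), (4, 2, 0), (6, 10, 5), (7, 8, 5), (10, 2, 1), (10, 5, 3)]
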